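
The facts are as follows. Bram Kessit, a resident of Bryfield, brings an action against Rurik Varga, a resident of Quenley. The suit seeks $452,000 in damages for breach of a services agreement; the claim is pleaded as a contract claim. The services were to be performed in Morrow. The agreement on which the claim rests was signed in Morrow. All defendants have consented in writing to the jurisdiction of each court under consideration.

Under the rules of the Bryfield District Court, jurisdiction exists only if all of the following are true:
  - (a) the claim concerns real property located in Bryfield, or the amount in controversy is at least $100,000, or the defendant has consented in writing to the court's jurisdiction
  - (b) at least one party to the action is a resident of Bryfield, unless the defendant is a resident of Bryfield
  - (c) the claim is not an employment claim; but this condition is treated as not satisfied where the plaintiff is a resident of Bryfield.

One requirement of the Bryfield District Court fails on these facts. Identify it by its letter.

(c)

The Bryfield District Court:
  (a) The amount in controversy is $452,000, which meets the USD 100,000 floor, so this disjunct is met. Condition met.
  (b) Bram Kessit resides in Bryfield. Met.
  (c) The claim is a contract claim, not an employment claim. But the carve-out bites: the plaintiff resides in Bryfield. Fails.
Only condition (c) fails.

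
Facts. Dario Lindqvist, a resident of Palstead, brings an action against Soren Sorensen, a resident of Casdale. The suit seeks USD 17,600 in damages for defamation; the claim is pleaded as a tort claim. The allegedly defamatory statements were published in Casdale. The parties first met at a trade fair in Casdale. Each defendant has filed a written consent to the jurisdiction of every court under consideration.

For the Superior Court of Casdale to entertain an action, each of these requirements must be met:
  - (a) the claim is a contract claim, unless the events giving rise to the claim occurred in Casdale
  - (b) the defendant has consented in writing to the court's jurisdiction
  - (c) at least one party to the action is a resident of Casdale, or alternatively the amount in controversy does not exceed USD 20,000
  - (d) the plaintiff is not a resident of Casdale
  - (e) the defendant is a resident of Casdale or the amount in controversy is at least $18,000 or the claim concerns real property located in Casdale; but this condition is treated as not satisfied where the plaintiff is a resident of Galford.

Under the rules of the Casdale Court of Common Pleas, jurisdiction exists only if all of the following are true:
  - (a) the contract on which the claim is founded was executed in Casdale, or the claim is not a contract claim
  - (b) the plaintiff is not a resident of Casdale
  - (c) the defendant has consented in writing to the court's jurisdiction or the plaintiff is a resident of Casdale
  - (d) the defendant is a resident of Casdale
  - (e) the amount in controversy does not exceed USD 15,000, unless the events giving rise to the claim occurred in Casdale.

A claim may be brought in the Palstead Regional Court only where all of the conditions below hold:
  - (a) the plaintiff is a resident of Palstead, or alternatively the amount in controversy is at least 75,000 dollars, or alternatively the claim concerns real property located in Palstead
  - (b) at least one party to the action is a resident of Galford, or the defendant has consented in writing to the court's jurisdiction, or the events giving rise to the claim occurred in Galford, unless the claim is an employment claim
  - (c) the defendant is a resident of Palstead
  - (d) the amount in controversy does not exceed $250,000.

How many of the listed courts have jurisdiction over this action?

2

The Superior Court of Casdale:
  (a) The claim is a tort claim, not a contract claim. But the operative events occurred in Casdale, and the 'unless' clause therefore excuses the requirement. Met.
  (b) Every defendant has filed written consent. Satisfied.
  (c) Soren Sorensen resides in Casdale, so one alternative holds. Satisfied.
  (d) The plaintiff resides in Palstead, which is not Casdale. Condition met.
  (e) The defendant resides in Casdale, so one alternative holds. And the carve-out is inapplicable — the plaintiff resides in Palstead, not Galford. Condition met.
  → Jurisdiction lies.
The Casdale Court of Common Pleas:
  (a) The claim is a tort claim, not a contract claim — that alternative is enough. Met.
  (b) The plaintiff resides in Palstead, which is not Casdale. Met.
  (c) Every defendant has filed written consent, so one alternative holds. Condition met.
  (d) The defendant resides in Casdale. Met.
  (e) The amount in controversy is $17,600, above the USD 15,000 ceiling. But the operative events occurred in Casdale, and the 'unless' clause therefore excuses the requirement. Condition met.
  → All conditions met; jurisdiction exists.
The Palstead Regional Court:
  (a) The plaintiff resides in Palstead, so one alternative holds. Met.
  (b) Every defendant has filed written consent, which satisfies one of the alternatives. Satisfied.
  (c) The defendant resides in Casdale, not Palstead. Condition not met.
  (d) The amount in controversy is USD 17,600, within the 250,000 dollars ceiling. Met.
  → Not every requirement is met — no jurisdiction.
Courts with jurisdiction: the Superior Court of Casdale, the Casdale Court of Common Pleas — 2 in total.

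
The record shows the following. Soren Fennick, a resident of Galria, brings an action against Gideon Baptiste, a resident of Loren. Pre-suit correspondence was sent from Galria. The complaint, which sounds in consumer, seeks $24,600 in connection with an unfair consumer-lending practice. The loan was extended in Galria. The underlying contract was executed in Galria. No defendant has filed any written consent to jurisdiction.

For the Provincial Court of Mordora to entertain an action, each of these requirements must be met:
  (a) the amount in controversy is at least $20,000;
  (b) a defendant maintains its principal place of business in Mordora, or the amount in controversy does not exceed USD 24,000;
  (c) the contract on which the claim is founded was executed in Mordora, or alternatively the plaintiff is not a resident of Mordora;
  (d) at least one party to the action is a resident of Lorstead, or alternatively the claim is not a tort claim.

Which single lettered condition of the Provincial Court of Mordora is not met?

The Provincial Court of Mordora:
  (a) The amount in controversy is USD 24,600, which meets the USD 20,000 floor. Condition met.
  (b) No defendant is a corporation; the amount in controversy is $24,600, above the 24,000 dollars ceiling — none of the alternatives is met. Fails.
  (c) The plaintiff resides in Galria, which is not Mordora, which satisfies one of the alternatives. Met.
  (d) The claim is a consumer claim, not a tort claim, so one alternative holds. Met.
Only condition (b) fails.

(b)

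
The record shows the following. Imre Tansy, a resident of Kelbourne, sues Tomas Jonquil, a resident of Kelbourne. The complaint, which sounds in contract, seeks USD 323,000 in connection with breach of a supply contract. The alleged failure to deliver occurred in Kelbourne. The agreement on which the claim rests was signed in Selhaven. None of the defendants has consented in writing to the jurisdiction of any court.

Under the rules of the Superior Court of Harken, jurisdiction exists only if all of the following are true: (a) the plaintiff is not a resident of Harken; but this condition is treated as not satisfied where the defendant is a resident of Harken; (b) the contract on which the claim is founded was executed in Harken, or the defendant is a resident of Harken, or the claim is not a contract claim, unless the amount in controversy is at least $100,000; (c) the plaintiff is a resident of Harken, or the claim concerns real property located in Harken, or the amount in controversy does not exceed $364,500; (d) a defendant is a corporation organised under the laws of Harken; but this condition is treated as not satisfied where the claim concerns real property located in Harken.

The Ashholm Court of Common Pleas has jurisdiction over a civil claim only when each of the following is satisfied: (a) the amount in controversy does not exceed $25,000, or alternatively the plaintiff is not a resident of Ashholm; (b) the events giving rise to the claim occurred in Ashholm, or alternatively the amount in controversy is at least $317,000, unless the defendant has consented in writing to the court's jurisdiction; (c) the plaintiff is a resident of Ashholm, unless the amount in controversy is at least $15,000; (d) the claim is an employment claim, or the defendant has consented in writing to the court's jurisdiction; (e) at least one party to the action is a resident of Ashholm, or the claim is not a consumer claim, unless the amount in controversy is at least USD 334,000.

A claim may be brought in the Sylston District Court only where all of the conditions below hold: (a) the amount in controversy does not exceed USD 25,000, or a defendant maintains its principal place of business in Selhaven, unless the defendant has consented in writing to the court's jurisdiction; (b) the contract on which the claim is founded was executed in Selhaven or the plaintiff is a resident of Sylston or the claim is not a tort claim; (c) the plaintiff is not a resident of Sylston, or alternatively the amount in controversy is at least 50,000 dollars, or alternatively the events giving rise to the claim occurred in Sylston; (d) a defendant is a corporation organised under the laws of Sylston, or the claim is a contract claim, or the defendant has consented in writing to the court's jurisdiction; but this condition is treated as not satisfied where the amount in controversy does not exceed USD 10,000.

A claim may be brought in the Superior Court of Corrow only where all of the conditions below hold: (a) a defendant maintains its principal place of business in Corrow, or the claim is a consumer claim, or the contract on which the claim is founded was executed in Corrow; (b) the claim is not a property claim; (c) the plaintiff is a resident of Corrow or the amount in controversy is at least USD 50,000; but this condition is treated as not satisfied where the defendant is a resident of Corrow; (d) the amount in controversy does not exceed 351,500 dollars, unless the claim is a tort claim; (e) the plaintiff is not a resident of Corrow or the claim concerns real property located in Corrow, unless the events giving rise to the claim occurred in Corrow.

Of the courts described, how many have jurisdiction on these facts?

0

The Superior Court of Harken:
  (a) The plaintiff resides in Kelbourne, which is not Harken. The exception is not triggered, since the defendant resides in Kelbourne, not Harken. Condition met.
  (b) The contract was executed in Selhaven, not Harken; the defendant resides in Kelbourne, not Harken; the claim is a contract claim — every alternative fails. The proviso rescues it, though: the amount in controversy is 323,000 dollars, which meets the $100,000 floor. Condition met.
  (c) The amount in controversy is USD 323,000, within the $364,500 ceiling — that alternative is enough. Satisfied.
  (d) No defendant is a corporation. Condition not met.
  → Not every requirement is met — no jurisdiction.
The Ashholm Court of Common Pleas:
  (a) The plaintiff resides in Kelbourne, which is not Ashholm, which satisfies one of the alternatives. Satisfied.
  (b) The amount in controversy is 323,000 dollars, which meets the $317,000 floor, which satisfies one of the alternatives. Condition met.
  (c) The plaintiff resides in Kelbourne, not Ashholm. However, the amount in controversy is $323,000, which meets the USD 15,000 floor, so the 'unless' proviso supplies this condition. Condition met.
  (d) The claim is a contract claim, not an employment claim; no such written consent has been filed — none of the alternatives is met. Not met.
  (e) The claim is a contract claim, not a consumer claim, so one alternative holds. Satisfied.
  → At least one condition fails; no jurisdiction.
The Sylston District Court:
  (a) The amount in controversy is $323,000, above the $25,000 ceiling; no defendant is a corporation — no alternative holds. And no such written consent has been filed, so the proviso does not save it. Condition not met.
  (b) The contract was executed in Selhaven, so this disjunct is met. Met.
  (c) The plaintiff resides in Kelbourne, which is not Sylston, so one alternative holds. Satisfied.
  (d) The claim is a contract claim, so this disjunct is met. The exception is not triggered, since the amount in controversy is USD 323,000, above the $10,000 ceiling. Condition met.
  → No jurisdiction.
The Superior Court of Corrow:
  (a) No defendant is a corporation; the claim is a contract claim, not a consumer claim; the contract was executed in Selhaven, not Corrow — none of the alternatives is met. Not satisfied.
  (b) The claim is a contract claim, not a property claim. Condition met.
  (c) The amount in controversy is USD 323,000, which meets the 50,000 dollars floor, so one alternative holds. The carve-out does not apply: the defendant resides in Kelbourne, not Corrow. Satisfied.
  (d) The amount in controversy is USD 323,000, within the $351,500 ceiling. Satisfied.
  (e) The plaintiff resides in Kelbourne, which is not Corrow — that alternative is enough. Satisfied.
  → At least one condition fails; no jurisdiction.
No court satisfies all of its conditions.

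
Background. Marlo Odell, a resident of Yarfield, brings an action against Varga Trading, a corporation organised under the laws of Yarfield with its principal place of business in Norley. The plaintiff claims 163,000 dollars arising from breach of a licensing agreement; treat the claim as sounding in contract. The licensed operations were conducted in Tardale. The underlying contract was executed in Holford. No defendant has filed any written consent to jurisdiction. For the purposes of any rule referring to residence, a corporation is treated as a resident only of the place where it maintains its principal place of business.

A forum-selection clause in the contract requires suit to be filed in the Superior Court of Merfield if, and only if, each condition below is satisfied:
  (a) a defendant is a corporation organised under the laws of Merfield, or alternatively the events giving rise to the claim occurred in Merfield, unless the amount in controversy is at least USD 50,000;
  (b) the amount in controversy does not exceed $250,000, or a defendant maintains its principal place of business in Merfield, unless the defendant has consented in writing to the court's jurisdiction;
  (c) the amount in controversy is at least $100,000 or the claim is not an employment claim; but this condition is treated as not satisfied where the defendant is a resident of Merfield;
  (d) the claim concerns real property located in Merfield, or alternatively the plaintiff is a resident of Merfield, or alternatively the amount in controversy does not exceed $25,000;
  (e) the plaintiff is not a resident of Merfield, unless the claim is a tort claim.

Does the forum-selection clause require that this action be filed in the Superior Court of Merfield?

The Superior Court of Merfield:
  (a) The corporate defendant(s) are organised in Yarfield, not Merfield; the operative events occurred in Tardale, not Merfield — every alternative fails. However, the amount in controversy is USD 163,000, which meets the USD 50,000 floor, so the 'unless' proviso supplies this condition. Met.
  (b) The amount in controversy is $163,000, within the 250,000 dollars ceiling, so this disjunct is met. Met.
  (c) The amount in controversy is $163,000, which meets the USD 100,000 floor — that alternative is enough. And the carve-out is inapplicable — the defendant resides in Norley, not Merfield. Condition met.
  (d) The claim does not concern real property; the plaintiff resides in Yarfield, not Merfield; the amount in controversy is USD 163,000, above the USD 25,000 ceiling — none of the alternatives is met. Condition not met.
  (e) The plaintiff resides in Yarfield, which is not Merfield. Satisfied.
  → Forum clause is not triggered.

No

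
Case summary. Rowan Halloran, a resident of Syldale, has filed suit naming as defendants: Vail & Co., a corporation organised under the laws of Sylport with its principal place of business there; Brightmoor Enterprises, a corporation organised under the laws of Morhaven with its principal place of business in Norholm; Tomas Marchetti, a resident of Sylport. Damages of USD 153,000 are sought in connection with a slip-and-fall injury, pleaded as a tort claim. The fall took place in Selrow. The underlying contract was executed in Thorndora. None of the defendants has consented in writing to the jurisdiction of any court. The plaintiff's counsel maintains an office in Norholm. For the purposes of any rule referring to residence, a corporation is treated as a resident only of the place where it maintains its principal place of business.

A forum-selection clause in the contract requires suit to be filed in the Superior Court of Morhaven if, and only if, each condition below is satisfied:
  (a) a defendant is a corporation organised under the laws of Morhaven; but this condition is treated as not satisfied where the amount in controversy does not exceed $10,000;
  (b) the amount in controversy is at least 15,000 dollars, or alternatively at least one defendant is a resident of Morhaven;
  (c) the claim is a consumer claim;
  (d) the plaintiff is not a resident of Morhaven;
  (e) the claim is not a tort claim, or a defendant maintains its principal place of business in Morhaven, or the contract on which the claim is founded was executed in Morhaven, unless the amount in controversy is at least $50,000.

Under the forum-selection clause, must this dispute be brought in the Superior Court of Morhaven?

The Superior Court of Morhaven:
  (a) Brightmoor Enterprises is organised under the laws of Morhaven. The exception is not triggered, since the amount in controversy is $153,000, above the $10,000 ceiling. Met.
  (b) The amount in controversy is $153,000, which meets the USD 15,000 floor, which satisfies one of the alternatives. Satisfied.
  (c) The claim is a tort claim, not a consumer claim. Condition not met.
  (d) The plaintiff resides in Syldale, which is not Morhaven. Satisfied.
  (e) The claim is a tort claim; the corporate defendant(s) have their principal place of business in Norholm, Sylport, not Morhaven; the contract was executed in Thorndora, not Morhaven — no alternative holds. The proviso rescues it, though: the amount in controversy is USD 153,000, which meets the USD 50,000 floor. Condition met.
  → Forum clause is not triggered.

No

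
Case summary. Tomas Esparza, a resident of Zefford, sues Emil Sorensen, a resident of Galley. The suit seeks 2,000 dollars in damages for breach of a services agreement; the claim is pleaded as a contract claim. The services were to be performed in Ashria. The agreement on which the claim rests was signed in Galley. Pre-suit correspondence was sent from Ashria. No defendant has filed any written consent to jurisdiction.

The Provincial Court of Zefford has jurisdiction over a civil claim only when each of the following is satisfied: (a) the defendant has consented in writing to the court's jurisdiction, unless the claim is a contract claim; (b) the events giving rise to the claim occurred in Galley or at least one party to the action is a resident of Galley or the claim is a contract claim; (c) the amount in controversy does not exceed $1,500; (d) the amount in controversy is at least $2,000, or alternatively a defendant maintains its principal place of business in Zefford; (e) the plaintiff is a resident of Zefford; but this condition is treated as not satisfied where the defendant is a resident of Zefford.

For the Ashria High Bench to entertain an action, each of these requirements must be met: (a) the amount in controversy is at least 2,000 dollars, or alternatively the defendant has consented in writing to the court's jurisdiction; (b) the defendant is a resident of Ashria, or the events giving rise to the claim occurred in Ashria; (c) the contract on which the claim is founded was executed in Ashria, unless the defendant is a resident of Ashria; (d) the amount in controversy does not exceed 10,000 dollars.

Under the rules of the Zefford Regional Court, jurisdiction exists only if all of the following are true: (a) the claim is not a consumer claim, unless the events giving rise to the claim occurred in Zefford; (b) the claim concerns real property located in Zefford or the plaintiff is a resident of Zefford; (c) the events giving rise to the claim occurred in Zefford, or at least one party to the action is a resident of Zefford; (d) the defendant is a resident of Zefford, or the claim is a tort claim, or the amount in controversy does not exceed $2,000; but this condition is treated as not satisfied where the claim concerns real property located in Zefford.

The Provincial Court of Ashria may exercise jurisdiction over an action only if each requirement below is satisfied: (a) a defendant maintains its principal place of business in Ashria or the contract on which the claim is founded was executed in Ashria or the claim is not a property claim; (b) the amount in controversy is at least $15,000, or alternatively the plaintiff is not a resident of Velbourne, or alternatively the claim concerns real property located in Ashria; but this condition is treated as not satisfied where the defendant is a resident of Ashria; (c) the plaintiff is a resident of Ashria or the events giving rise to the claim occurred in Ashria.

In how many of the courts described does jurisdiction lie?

The Provincial Court of Zefford:
  (a) No such written consent has been filed. But the claim is a contract claim, and the 'unless' clause therefore excuses the requirement. Condition met.
  (b) Emil Sorensen resides in Galley, so one alternative holds. Met.
  (c) The amount in controversy is 2,000 dollars, above the $1,500 ceiling. Condition not met.
  (d) The amount in controversy is $2,000, which meets the $2,000 floor, so one alternative holds. Satisfied.
  (e) The plaintiff resides in Zefford. The exception is not triggered, since the defendant resides in Galley, not Zefford. Satisfied.
  → No jurisdiction.
The Ashria High Bench:
  (a) The amount in controversy is USD 2,000, which meets the 2,000 dollars floor, so one alternative holds. Condition met.
  (b) The operative events occurred in Ashria — that alternative is enough. Condition met.
  (c) The contract was executed in Galley, not Ashria. Nor does the 'unless' clause help: the defendant resides in Galley, not Ashria. Fails.
  (d) The amount in controversy is USD 2,000, within the USD 10,000 ceiling. Met.
  → No jurisdiction.
The Zefford Regional Court:
  (a) The claim is a contract claim, not a consumer claim. Condition met.
  (b) The plaintiff resides in Zefford, so one alternative holds. Satisfied.
  (c) Tomas Esparza resides in Zefford — that alternative is enough. Condition met.
  (d) The amount in controversy is USD 2,000, within the 2,000 dollars ceiling, so this disjunct is met. And the carve-out is inapplicable — the claim does not concern real property. Condition met.
  → The court has jurisdiction.
The Provincial Court of Ashria:
  (a) The claim is a contract claim, not a property claim, so one alternative holds. Satisfied.
  (b) The plaintiff resides in Zefford, which is not Velbourne, so this disjunct is met. The exception is not triggered, since the defendant resides in Galley, not Ashria. Met.
  (c) The operative events occurred in Ashria, so one alternative holds. Condition met.
  → Every requirement is satisfied — jurisdiction.
Courts with jurisdiction: the Zefford Regional Court, the Provincial Court of Ashria — 2 in total.

2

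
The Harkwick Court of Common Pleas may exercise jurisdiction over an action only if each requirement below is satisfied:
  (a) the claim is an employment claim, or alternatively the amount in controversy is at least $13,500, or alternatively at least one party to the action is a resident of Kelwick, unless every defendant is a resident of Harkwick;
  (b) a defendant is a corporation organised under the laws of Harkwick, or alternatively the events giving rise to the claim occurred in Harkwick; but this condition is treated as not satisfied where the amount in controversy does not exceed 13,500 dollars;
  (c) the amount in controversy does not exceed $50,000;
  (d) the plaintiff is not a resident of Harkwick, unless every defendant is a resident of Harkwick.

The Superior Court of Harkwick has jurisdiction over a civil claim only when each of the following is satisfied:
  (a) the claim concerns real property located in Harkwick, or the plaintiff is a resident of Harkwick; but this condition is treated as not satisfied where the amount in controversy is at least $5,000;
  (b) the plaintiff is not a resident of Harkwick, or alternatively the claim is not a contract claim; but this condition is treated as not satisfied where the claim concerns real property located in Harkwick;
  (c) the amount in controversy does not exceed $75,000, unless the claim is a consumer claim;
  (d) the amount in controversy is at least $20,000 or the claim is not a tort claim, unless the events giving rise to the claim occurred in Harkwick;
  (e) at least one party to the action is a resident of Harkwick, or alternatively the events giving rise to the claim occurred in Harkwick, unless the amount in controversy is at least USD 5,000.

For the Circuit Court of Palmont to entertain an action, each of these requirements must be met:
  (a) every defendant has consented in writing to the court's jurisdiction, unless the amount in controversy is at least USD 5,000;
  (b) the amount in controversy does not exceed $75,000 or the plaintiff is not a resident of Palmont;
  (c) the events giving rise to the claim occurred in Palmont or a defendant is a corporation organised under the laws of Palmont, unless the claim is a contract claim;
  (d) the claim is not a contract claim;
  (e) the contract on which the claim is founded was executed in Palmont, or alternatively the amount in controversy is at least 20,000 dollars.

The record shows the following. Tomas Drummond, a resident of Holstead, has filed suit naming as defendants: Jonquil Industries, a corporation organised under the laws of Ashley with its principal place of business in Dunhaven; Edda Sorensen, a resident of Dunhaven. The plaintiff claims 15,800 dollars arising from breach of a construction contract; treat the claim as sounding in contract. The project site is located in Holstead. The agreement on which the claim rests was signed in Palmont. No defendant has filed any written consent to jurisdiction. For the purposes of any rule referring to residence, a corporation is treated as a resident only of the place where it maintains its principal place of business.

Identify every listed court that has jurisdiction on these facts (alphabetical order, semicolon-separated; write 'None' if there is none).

The Harkwick Court of Common Pleas:
  (a) The amount in controversy is USD 15,800, which meets the $13,500 floor, so this disjunct is met. Satisfied.
  (b) The corporate defendant(s) are organised in Ashley, not Harkwick; the operative events occurred in Holstead, not Harkwick — no alternative holds. Not satisfied.
  (c) The amount in controversy is 15,800 dollars, within the 50,000 dollars ceiling. Met.
  (d) The plaintiff resides in Holstead, which is not Harkwick. Satisfied.
  → Not every requirement is met — no jurisdiction.
The Superior Court of Harkwick:
  (a) The claim does not concern real property; the plaintiff resides in Holstead, not Harkwick — no alternative holds. Condition not met.
  (b) The plaintiff resides in Holstead, which is not Harkwick, so this disjunct is met. And the carve-out is inapplicable — the claim does not concern real property. Met.
  (c) The amount in controversy is 15,800 dollars, within the $75,000 ceiling. Met.
  (d) The claim is a contract claim, not a tort claim, so this disjunct is met. Satisfied.
  (e) No party resides in Harkwick; the operative events occurred in Holstead, not Harkwick — no alternative holds. However, the amount in controversy is USD 15,800, which meets the 5,000 dollars floor, so the 'unless' proviso supplies this condition. Condition met.
  → Not every requirement is met — no jurisdiction.
The Circuit Court of Palmont:
  (a) No such written consent has been filed. However, the amount in controversy is USD 15,800, which meets the USD 5,000 floor, so the 'unless' proviso supplies this condition. Satisfied.
  (b) The amount in controversy is USD 15,800, within the $75,000 ceiling — that alternative is enough. Met.
  (c) The operative events occurred in Holstead, not Palmont; the corporate defendant(s) are organised in Ashley, not Palmont — none of the alternatives is met. But the claim is a contract claim, and the 'unless' clause therefore excuses the requirement. Met.
  (d) The claim is a contract claim. Condition not met.
  (e) The contract was executed in Palmont — that alternative is enough. Condition met.
  → No jurisdiction.

None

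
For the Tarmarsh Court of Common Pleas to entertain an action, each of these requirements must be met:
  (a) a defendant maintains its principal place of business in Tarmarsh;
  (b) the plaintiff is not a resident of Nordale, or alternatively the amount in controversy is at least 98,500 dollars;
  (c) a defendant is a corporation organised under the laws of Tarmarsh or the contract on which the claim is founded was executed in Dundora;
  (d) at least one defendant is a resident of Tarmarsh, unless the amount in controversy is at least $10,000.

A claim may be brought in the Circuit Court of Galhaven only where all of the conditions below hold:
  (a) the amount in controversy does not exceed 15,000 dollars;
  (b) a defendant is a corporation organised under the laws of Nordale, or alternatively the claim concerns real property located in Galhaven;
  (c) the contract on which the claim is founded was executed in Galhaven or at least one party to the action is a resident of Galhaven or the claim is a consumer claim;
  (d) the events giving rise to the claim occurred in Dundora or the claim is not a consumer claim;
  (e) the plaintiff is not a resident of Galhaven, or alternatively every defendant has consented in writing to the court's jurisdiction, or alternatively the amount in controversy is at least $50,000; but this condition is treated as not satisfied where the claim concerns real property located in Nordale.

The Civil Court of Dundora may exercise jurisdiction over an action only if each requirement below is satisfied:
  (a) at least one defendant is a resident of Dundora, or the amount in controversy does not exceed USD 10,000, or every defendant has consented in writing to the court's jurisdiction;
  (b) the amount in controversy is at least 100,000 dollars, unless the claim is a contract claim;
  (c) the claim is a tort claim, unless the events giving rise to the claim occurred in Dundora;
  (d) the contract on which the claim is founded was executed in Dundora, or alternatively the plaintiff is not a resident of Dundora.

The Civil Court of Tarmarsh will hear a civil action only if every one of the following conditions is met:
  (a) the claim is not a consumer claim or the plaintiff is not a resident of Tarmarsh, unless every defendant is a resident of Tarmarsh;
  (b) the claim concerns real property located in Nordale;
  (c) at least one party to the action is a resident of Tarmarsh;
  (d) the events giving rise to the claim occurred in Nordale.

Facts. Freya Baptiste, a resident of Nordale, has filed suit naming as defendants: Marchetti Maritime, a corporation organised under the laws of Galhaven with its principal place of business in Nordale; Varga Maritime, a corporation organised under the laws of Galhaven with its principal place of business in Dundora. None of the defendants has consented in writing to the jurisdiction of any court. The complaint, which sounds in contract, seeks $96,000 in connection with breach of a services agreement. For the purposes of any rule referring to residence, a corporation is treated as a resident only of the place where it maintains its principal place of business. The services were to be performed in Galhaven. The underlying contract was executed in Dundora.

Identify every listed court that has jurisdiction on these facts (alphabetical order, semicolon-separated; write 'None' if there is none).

None

The Tarmarsh Court of Common Pleas:
  (a) The corporate defendant(s) have their principal place of business in Dundora, Nordale, not Tarmarsh. Condition not met.
  (b) The plaintiff resides in Nordale; the amount in controversy is $96,000, below the 98,500 dollars floor — none of the alternatives is met. Condition not met.
  (c) The contract was executed in Dundora, so one alternative holds. Met.
  (d) No defendant resides in Tarmarsh (they reside in Nordale, Dundora). The proviso rescues it, though: the amount in controversy is 96,000 dollars, which meets the $10,000 floor. Satisfied.
  → The court lacks jurisdiction.
The Circuit Court of Galhaven:
  (a) The amount in controversy is USD 96,000, above the 15,000 dollars ceiling. Condition not met.
  (b) The corporate defendant(s) are organised in Galhaven, not Nordale; the claim does not concern real property — no alternative holds. Not satisfied.
  (c) The contract was executed in Dundora, not Galhaven; no party resides in Galhaven; the claim is a contract claim, not a consumer claim — every alternative fails. Fails.
  (d) The claim is a contract claim, not a consumer claim — that alternative is enough. Met.
  (e) The plaintiff resides in Nordale, which is not Galhaven, which satisfies one of the alternatives. And the carve-out is inapplicable — the claim does not concern real property. Met.
  → No jurisdiction.
The Civil Court of Dundora:
  (a) Varga Maritime resides in Dundora, which satisfies one of the alternatives. Condition met.
  (b) The amount in controversy is 96,000 dollars, below the USD 100,000 floor. The proviso rescues it, though: the claim is a contract claim. Satisfied.
  (c) The claim is a contract claim, not a tort claim. And the operative events occurred in Galhaven, not Dundora, so the proviso does not save it. Not satisfied.
  (d) The contract was executed in Dundora, so this disjunct is met. Met.
  → No jurisdiction.
The Civil Court of Tarmarsh:
  (a) The claim is a contract claim, not a consumer claim, so one alternative holds. Condition met.
  (b) The claim does not concern real property. Not satisfied.
  (c) No party resides in Tarmarsh. Condition not met.
  (d) The operative events occurred in Galhaven, not Nordale. Fails.
  → At least one condition fails; no jurisdiction.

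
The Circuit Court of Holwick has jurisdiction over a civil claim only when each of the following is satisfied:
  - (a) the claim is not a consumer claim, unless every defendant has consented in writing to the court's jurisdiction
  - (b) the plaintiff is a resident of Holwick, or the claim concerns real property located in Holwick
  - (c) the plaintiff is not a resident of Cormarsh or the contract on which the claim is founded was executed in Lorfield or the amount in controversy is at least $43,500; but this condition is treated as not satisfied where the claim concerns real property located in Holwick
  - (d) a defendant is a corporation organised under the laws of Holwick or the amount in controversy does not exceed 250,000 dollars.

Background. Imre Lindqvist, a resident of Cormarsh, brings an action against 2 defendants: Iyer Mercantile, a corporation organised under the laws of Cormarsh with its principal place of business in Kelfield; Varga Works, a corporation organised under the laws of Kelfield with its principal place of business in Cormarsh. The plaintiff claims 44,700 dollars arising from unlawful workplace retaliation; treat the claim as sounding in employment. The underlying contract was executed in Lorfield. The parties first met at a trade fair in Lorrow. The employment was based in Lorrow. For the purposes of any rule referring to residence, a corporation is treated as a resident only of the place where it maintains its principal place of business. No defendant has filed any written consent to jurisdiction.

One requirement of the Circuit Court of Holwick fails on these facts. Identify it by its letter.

The Circuit Court of Holwick:
  (a) The claim is an employment claim, not a consumer claim. Met.
  (b) The plaintiff resides in Cormarsh, not Holwick; the claim does not concern real property — none of the alternatives is met. Not met.
  (c) The contract was executed in Lorfield, which satisfies one of the alternatives. And the carve-out is inapplicable — the claim does not concern real property. Condition met.
  (d) The amount in controversy is 44,700 dollars, within the $250,000 ceiling, which satisfies one of the alternatives. Condition met.
Only condition (b) fails.

(b)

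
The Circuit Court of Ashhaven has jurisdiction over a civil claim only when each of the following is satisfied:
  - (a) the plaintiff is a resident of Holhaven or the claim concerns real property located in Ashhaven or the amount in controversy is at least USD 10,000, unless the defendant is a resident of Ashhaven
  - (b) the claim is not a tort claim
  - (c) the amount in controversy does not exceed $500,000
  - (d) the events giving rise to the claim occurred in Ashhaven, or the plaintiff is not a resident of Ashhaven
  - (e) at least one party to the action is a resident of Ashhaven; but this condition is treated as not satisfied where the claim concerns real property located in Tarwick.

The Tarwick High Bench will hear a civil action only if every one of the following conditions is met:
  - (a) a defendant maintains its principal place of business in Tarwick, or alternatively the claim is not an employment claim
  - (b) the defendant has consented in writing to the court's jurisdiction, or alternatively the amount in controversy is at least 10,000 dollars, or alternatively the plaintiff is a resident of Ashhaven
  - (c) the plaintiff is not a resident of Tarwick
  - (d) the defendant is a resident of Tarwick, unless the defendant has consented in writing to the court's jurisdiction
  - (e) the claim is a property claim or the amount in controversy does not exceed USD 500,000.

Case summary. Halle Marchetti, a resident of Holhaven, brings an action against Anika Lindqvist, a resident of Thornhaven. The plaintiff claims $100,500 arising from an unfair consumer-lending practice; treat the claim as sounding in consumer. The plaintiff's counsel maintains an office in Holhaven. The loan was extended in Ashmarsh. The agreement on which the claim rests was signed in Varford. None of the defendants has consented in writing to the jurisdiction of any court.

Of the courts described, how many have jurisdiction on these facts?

The Circuit Court of Ashhaven:
  (a) The plaintiff resides in Holhaven, which satisfies one of the alternatives. Satisfied.
  (b) The claim is a consumer claim, not a tort claim. Met.
  (c) The amount in controversy is USD 100,500, within the USD 500,000 ceiling. Satisfied.
  (d) The plaintiff resides in Holhaven, which is not Ashhaven, so one alternative holds. Condition met.
  (e) No party resides in Ashhaven. Condition not met.
  → Not every requirement is met — no jurisdiction.
The Tarwick High Bench:
  (a) The claim is a consumer claim, not an employment claim, so this disjunct is met. Satisfied.
  (b) The amount in controversy is $100,500, which meets the 10,000 dollars floor — that alternative is enough. Satisfied.
  (c) The plaintiff resides in Holhaven, which is not Tarwick. Satisfied.
  (d) The defendant resides in Thornhaven, not Tarwick. And no such written consent has been filed, so the proviso does not save it. Fails.
  (e) The amount in controversy is 100,500 dollars, within the USD 500,000 ceiling, so this disjunct is met. Condition met.
  → The court lacks jurisdiction.
No court satisfies all of its conditions.

0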